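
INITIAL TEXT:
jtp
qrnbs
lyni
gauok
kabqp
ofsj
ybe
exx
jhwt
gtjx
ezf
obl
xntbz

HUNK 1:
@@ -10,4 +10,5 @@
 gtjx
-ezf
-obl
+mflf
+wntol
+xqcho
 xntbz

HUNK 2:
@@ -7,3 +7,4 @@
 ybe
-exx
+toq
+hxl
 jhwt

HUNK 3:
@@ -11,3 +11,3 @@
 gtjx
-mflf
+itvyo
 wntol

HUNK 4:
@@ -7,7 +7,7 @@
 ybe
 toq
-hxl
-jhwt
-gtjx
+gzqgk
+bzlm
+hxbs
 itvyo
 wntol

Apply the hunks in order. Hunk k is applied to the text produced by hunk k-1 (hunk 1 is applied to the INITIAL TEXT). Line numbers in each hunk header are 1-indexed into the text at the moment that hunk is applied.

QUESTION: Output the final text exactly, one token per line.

Hunk 1: at line 10 remove [ezf,obl] add [mflf,wntol,xqcho] -> 14 lines: jtp qrnbs lyni gauok kabqp ofsj ybe exx jhwt gtjx mflf wntol xqcho xntbz
Hunk 2: at line 7 remove [exx] add [toq,hxl] -> 15 lines: jtp qrnbs lyni gauok kabqp ofsj ybe toq hxl jhwt gtjx mflf wntol xqcho xntbz
Hunk 3: at line 11 remove [mflf] add [itvyo] -> 15 lines: jtp qrnbs lyni gauok kabqp ofsj ybe toq hxl jhwt gtjx itvyo wntol xqcho xntbz
Hunk 4: at line 7 remove [hxl,jhwt,gtjx] add [gzqgk,bzlm,hxbs] -> 15 lines: jtp qrnbs lyni gauok kabqp ofsj ybe toq gzqgk bzlm hxbs itvyo wntol xqcho xntbz

Answer: jtp
qrnbs
lyni
gauok
kabqp
ofsj
ybe
toq
gzqgk
bzlm
hxbs
itvyo
wntol
xqcho
xntbz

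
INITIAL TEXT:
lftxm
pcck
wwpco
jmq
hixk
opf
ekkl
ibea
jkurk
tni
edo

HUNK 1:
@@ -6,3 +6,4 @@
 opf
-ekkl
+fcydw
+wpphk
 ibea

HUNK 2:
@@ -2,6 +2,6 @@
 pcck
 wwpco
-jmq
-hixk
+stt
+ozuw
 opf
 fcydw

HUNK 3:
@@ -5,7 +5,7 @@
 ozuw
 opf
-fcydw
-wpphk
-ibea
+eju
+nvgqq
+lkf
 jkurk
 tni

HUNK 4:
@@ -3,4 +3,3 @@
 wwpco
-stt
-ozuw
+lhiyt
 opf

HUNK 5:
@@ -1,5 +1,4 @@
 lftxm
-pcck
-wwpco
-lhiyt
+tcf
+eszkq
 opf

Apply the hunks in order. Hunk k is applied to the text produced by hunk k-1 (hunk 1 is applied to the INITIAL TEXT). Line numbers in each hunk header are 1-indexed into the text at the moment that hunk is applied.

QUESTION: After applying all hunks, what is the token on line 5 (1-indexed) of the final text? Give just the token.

Answer: eju

Derivation:
Hunk 1: at line 6 remove [ekkl] add [fcydw,wpphk] -> 12 lines: lftxm pcck wwpco jmq hixk opf fcydw wpphk ibea jkurk tni edo
Hunk 2: at line 2 remove [jmq,hixk] add [stt,ozuw] -> 12 lines: lftxm pcck wwpco stt ozuw opf fcydw wpphk ibea jkurk tni edo
Hunk 3: at line 5 remove [fcydw,wpphk,ibea] add [eju,nvgqq,lkf] -> 12 lines: lftxm pcck wwpco stt ozuw opf eju nvgqq lkf jkurk tni edo
Hunk 4: at line 3 remove [stt,ozuw] add [lhiyt] -> 11 lines: lftxm pcck wwpco lhiyt opf eju nvgqq lkf jkurk tni edo
Hunk 5: at line 1 remove [pcck,wwpco,lhiyt] add [tcf,eszkq] -> 10 lines: lftxm tcf eszkq opf eju nvgqq lkf jkurk tni edo
Final line 5: eju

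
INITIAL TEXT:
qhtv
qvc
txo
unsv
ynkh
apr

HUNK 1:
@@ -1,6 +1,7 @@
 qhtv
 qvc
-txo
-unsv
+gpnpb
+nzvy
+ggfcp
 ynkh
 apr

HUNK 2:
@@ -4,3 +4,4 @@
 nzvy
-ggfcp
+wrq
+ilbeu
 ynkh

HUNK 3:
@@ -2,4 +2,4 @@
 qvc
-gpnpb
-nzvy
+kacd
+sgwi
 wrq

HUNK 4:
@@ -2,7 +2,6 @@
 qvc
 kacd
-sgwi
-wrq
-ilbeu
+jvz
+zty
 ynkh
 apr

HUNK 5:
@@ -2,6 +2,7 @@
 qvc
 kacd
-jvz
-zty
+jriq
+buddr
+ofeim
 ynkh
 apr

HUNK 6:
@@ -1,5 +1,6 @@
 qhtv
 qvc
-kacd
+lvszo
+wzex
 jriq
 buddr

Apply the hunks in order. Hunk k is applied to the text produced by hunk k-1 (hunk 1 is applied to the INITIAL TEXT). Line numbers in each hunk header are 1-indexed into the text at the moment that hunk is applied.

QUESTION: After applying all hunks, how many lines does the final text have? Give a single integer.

Answer: 9

Derivation:
Hunk 1: at line 1 remove [txo,unsv] add [gpnpb,nzvy,ggfcp] -> 7 lines: qhtv qvc gpnpb nzvy ggfcp ynkh apr
Hunk 2: at line 4 remove [ggfcp] add [wrq,ilbeu] -> 8 lines: qhtv qvc gpnpb nzvy wrq ilbeu ynkh apr
Hunk 3: at line 2 remove [gpnpb,nzvy] add [kacd,sgwi] -> 8 lines: qhtv qvc kacd sgwi wrq ilbeu ynkh apr
Hunk 4: at line 2 remove [sgwi,wrq,ilbeu] add [jvz,zty] -> 7 lines: qhtv qvc kacd jvz zty ynkh apr
Hunk 5: at line 2 remove [jvz,zty] add [jriq,buddr,ofeim] -> 8 lines: qhtv qvc kacd jriq buddr ofeim ynkh apr
Hunk 6: at line 1 remove [kacd] add [lvszo,wzex] -> 9 lines: qhtv qvc lvszo wzex jriq buddr ofeim ynkh apr
Final line count: 9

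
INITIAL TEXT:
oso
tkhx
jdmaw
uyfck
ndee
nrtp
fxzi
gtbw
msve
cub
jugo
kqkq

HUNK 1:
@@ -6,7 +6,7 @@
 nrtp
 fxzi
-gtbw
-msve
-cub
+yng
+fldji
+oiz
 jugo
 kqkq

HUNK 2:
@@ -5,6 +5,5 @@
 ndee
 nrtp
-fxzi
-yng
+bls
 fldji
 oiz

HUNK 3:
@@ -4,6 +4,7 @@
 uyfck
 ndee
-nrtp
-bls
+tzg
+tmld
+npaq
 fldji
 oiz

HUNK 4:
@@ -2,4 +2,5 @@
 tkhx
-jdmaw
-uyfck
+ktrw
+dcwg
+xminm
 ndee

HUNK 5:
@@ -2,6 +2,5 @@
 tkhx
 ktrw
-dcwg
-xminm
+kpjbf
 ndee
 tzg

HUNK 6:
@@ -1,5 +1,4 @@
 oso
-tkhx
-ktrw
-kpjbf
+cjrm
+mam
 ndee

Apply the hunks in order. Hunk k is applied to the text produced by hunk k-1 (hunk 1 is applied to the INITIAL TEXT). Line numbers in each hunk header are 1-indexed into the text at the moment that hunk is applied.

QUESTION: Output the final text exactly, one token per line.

Hunk 1: at line 6 remove [gtbw,msve,cub] add [yng,fldji,oiz] -> 12 lines: oso tkhx jdmaw uyfck ndee nrtp fxzi yng fldji oiz jugo kqkq
Hunk 2: at line 5 remove [fxzi,yng] add [bls] -> 11 lines: oso tkhx jdmaw uyfck ndee nrtp bls fldji oiz jugo kqkq
Hunk 3: at line 4 remove [nrtp,bls] add [tzg,tmld,npaq] -> 12 lines: oso tkhx jdmaw uyfck ndee tzg tmld npaq fldji oiz jugo kqkq
Hunk 4: at line 2 remove [jdmaw,uyfck] add [ktrw,dcwg,xminm] -> 13 lines: oso tkhx ktrw dcwg xminm ndee tzg tmld npaq fldji oiz jugo kqkq
Hunk 5: at line 2 remove [dcwg,xminm] add [kpjbf] -> 12 lines: oso tkhx ktrw kpjbf ndee tzg tmld npaq fldji oiz jugo kqkq
Hunk 6: at line 1 remove [tkhx,ktrw,kpjbf] add [cjrm,mam] -> 11 lines: oso cjrm mam ndee tzg tmld npaq fldji oiz jugo kqkq

Answer: oso
cjrm
mam
ndee
tzg
tmld
npaq
fldji
oiz
jugo
kqkq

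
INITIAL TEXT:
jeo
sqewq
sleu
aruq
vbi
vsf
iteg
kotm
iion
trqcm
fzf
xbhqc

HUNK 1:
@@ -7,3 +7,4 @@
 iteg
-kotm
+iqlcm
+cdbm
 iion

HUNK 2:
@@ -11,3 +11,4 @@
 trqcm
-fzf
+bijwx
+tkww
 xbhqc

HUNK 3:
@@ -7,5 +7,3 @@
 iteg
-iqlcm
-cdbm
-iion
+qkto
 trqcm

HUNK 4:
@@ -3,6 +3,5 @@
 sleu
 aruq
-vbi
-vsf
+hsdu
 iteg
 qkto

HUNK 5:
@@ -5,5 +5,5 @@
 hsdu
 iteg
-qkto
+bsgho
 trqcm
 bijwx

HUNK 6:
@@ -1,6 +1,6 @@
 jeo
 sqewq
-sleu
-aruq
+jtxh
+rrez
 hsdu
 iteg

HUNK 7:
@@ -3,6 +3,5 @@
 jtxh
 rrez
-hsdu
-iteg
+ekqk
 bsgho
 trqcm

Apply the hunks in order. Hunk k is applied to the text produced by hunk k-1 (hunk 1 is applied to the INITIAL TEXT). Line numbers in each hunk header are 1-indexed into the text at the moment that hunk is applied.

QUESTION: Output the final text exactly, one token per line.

Answer: jeo
sqewq
jtxh
rrez
ekqk
bsgho
trqcm
bijwx
tkww
xbhqc

Derivation:
Hunk 1: at line 7 remove [kotm] add [iqlcm,cdbm] -> 13 lines: jeo sqewq sleu aruq vbi vsf iteg iqlcm cdbm iion trqcm fzf xbhqc
Hunk 2: at line 11 remove [fzf] add [bijwx,tkww] -> 14 lines: jeo sqewq sleu aruq vbi vsf iteg iqlcm cdbm iion trqcm bijwx tkww xbhqc
Hunk 3: at line 7 remove [iqlcm,cdbm,iion] add [qkto] -> 12 lines: jeo sqewq sleu aruq vbi vsf iteg qkto trqcm bijwx tkww xbhqc
Hunk 4: at line 3 remove [vbi,vsf] add [hsdu] -> 11 lines: jeo sqewq sleu aruq hsdu iteg qkto trqcm bijwx tkww xbhqc
Hunk 5: at line 5 remove [qkto] add [bsgho] -> 11 lines: jeo sqewq sleu aruq hsdu iteg bsgho trqcm bijwx tkww xbhqc
Hunk 6: at line 1 remove [sleu,aruq] add [jtxh,rrez] -> 11 lines: jeo sqewq jtxh rrez hsdu iteg bsgho trqcm bijwx tkww xbhqc
Hunk 7: at line 3 remove [hsdu,iteg] add [ekqk] -> 10 lines: jeo sqewq jtxh rrez ekqk bsgho trqcm bijwx tkww xbhqc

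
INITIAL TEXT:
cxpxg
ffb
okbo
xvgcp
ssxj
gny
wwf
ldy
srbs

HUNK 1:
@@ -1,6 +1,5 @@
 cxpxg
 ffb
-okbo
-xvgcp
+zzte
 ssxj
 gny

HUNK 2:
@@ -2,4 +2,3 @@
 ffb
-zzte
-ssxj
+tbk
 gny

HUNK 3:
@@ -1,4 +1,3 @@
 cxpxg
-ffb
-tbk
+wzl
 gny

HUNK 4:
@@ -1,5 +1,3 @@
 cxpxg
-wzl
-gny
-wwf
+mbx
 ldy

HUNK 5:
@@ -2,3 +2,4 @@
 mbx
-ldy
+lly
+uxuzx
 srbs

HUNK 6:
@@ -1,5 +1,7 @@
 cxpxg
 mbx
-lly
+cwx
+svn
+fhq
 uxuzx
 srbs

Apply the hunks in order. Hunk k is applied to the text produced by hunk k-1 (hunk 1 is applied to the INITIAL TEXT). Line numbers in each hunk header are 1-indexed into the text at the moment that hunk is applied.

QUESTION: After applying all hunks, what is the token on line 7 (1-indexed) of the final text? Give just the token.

Answer: srbs

Derivation:
Hunk 1: at line 1 remove [okbo,xvgcp] add [zzte] -> 8 lines: cxpxg ffb zzte ssxj gny wwf ldy srbs
Hunk 2: at line 2 remove [zzte,ssxj] add [tbk] -> 7 lines: cxpxg ffb tbk gny wwf ldy srbs
Hunk 3: at line 1 remove [ffb,tbk] add [wzl] -> 6 lines: cxpxg wzl gny wwf ldy srbs
Hunk 4: at line 1 remove [wzl,gny,wwf] add [mbx] -> 4 lines: cxpxg mbx ldy srbs
Hunk 5: at line 2 remove [ldy] add [lly,uxuzx] -> 5 lines: cxpxg mbx lly uxuzx srbs
Hunk 6: at line 1 remove [lly] add [cwx,svn,fhq] -> 7 lines: cxpxg mbx cwx svn fhq uxuzx srbs
Final line 7: srbs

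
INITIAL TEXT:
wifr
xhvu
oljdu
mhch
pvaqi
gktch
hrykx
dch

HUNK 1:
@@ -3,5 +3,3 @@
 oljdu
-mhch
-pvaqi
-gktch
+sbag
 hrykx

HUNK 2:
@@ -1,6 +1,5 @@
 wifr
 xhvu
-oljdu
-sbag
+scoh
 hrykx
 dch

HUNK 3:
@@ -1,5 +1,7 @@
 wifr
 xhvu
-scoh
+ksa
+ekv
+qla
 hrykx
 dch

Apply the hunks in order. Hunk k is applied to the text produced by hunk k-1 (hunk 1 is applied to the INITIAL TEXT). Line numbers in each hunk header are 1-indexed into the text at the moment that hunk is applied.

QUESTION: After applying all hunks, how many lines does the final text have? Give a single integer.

Hunk 1: at line 3 remove [mhch,pvaqi,gktch] add [sbag] -> 6 lines: wifr xhvu oljdu sbag hrykx dch
Hunk 2: at line 1 remove [oljdu,sbag] add [scoh] -> 5 lines: wifr xhvu scoh hrykx dch
Hunk 3: at line 1 remove [scoh] add [ksa,ekv,qla] -> 7 lines: wifr xhvu ksa ekv qla hrykx dch
Final line count: 7

Answer: 7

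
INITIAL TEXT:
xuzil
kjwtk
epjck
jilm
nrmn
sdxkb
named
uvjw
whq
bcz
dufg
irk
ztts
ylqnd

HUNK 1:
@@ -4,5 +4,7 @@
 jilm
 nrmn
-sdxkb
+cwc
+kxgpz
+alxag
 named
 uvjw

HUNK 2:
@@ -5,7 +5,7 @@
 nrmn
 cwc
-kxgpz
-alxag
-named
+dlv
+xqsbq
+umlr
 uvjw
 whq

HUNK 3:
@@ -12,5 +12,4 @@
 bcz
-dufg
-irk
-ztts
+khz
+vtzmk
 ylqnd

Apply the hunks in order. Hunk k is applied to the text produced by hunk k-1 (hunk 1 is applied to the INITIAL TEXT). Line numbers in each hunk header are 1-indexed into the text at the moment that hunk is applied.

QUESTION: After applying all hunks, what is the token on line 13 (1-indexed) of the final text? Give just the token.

Hunk 1: at line 4 remove [sdxkb] add [cwc,kxgpz,alxag] -> 16 lines: xuzil kjwtk epjck jilm nrmn cwc kxgpz alxag named uvjw whq bcz dufg irk ztts ylqnd
Hunk 2: at line 5 remove [kxgpz,alxag,named] add [dlv,xqsbq,umlr] -> 16 lines: xuzil kjwtk epjck jilm nrmn cwc dlv xqsbq umlr uvjw whq bcz dufg irk ztts ylqnd
Hunk 3: at line 12 remove [dufg,irk,ztts] add [khz,vtzmk] -> 15 lines: xuzil kjwtk epjck jilm nrmn cwc dlv xqsbq umlr uvjw whq bcz khz vtzmk ylqnd
Final line 13: khz

Answer: khz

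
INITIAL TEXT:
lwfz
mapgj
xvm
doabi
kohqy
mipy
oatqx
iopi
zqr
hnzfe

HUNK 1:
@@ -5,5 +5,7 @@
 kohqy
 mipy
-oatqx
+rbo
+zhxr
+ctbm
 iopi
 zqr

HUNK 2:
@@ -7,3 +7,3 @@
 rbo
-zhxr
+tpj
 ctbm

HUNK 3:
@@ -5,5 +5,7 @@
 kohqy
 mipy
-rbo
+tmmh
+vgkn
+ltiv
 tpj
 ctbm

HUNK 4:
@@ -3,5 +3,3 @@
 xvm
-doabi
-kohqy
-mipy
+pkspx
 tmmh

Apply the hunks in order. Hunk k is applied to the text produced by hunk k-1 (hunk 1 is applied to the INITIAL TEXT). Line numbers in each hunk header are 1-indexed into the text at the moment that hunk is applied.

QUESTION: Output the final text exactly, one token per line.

Hunk 1: at line 5 remove [oatqx] add [rbo,zhxr,ctbm] -> 12 lines: lwfz mapgj xvm doabi kohqy mipy rbo zhxr ctbm iopi zqr hnzfe
Hunk 2: at line 7 remove [zhxr] add [tpj] -> 12 lines: lwfz mapgj xvm doabi kohqy mipy rbo tpj ctbm iopi zqr hnzfe
Hunk 3: at line 5 remove [rbo] add [tmmh,vgkn,ltiv] -> 14 lines: lwfz mapgj xvm doabi kohqy mipy tmmh vgkn ltiv tpj ctbm iopi zqr hnzfe
Hunk 4: at line 3 remove [doabi,kohqy,mipy] add [pkspx] -> 12 lines: lwfz mapgj xvm pkspx tmmh vgkn ltiv tpj ctbm iopi zqr hnzfe

Answer: lwfz
mapgj
xvm
pkspx
tmmh
vgkn
ltiv
tpj
ctbm
iopi
zqr
hnzfe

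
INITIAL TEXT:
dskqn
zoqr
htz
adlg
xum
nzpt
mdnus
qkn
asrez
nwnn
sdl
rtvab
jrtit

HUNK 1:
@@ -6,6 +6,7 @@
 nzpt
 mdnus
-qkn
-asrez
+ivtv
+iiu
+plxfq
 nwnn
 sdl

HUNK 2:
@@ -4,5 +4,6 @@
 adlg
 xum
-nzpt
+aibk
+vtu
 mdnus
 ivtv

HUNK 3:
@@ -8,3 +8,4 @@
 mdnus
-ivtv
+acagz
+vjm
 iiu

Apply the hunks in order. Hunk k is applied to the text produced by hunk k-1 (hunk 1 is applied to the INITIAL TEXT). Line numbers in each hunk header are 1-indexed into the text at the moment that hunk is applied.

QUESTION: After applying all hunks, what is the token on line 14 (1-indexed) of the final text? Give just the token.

Answer: sdl

Derivation:
Hunk 1: at line 6 remove [qkn,asrez] add [ivtv,iiu,plxfq] -> 14 lines: dskqn zoqr htz adlg xum nzpt mdnus ivtv iiu plxfq nwnn sdl rtvab jrtit
Hunk 2: at line 4 remove [nzpt] add [aibk,vtu] -> 15 lines: dskqn zoqr htz adlg xum aibk vtu mdnus ivtv iiu plxfq nwnn sdl rtvab jrtit
Hunk 3: at line 8 remove [ivtv] add [acagz,vjm] -> 16 lines: dskqn zoqr htz adlg xum aibk vtu mdnus acagz vjm iiu plxfq nwnn sdl rtvab jrtit
Final line 14: sdl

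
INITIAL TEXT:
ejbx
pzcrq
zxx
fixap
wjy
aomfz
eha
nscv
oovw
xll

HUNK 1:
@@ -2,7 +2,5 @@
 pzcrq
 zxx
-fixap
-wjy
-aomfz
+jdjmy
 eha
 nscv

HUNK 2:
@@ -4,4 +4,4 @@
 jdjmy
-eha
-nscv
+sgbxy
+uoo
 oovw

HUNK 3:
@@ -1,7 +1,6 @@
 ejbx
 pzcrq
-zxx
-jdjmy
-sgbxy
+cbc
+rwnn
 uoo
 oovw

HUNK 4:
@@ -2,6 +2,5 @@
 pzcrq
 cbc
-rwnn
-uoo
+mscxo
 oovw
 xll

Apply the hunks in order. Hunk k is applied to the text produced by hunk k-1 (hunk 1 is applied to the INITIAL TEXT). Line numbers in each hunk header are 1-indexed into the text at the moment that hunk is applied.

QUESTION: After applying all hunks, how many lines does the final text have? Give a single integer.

Answer: 6

Derivation:
Hunk 1: at line 2 remove [fixap,wjy,aomfz] add [jdjmy] -> 8 lines: ejbx pzcrq zxx jdjmy eha nscv oovw xll
Hunk 2: at line 4 remove [eha,nscv] add [sgbxy,uoo] -> 8 lines: ejbx pzcrq zxx jdjmy sgbxy uoo oovw xll
Hunk 3: at line 1 remove [zxx,jdjmy,sgbxy] add [cbc,rwnn] -> 7 lines: ejbx pzcrq cbc rwnn uoo oovw xll
Hunk 4: at line 2 remove [rwnn,uoo] add [mscxo] -> 6 lines: ejbx pzcrq cbc mscxo oovw xll
Final line count: 6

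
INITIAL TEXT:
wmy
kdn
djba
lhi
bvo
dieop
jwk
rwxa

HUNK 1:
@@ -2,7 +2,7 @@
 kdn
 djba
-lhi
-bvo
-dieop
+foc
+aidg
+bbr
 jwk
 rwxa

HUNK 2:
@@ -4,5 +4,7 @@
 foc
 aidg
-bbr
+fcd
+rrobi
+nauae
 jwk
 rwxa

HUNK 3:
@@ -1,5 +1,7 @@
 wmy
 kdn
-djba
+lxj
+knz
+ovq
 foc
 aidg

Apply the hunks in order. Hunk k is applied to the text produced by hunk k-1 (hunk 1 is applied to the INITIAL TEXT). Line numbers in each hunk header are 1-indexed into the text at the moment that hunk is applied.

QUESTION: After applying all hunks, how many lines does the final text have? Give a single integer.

Hunk 1: at line 2 remove [lhi,bvo,dieop] add [foc,aidg,bbr] -> 8 lines: wmy kdn djba foc aidg bbr jwk rwxa
Hunk 2: at line 4 remove [bbr] add [fcd,rrobi,nauae] -> 10 lines: wmy kdn djba foc aidg fcd rrobi nauae jwk rwxa
Hunk 3: at line 1 remove [djba] add [lxj,knz,ovq] -> 12 lines: wmy kdn lxj knz ovq foc aidg fcd rrobi nauae jwk rwxa
Final line count: 12

Answer: 12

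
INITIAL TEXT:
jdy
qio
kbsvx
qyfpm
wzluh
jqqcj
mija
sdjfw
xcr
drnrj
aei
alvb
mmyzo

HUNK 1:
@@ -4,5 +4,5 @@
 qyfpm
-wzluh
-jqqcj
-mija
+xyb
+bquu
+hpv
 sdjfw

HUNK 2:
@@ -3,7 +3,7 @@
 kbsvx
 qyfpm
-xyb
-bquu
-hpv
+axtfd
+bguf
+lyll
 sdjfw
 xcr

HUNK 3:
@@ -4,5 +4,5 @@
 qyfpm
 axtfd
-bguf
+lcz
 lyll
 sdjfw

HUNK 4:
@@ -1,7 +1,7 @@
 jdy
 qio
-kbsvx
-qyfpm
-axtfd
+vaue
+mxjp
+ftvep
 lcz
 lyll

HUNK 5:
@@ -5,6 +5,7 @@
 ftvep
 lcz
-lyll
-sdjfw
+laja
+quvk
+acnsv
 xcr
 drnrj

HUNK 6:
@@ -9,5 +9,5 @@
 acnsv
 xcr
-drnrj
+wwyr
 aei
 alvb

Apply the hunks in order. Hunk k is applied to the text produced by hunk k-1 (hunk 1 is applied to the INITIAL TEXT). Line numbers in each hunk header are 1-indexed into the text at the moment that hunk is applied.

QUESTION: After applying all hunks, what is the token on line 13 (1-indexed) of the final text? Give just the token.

Hunk 1: at line 4 remove [wzluh,jqqcj,mija] add [xyb,bquu,hpv] -> 13 lines: jdy qio kbsvx qyfpm xyb bquu hpv sdjfw xcr drnrj aei alvb mmyzo
Hunk 2: at line 3 remove [xyb,bquu,hpv] add [axtfd,bguf,lyll] -> 13 lines: jdy qio kbsvx qyfpm axtfd bguf lyll sdjfw xcr drnrj aei alvb mmyzo
Hunk 3: at line 4 remove [bguf] add [lcz] -> 13 lines: jdy qio kbsvx qyfpm axtfd lcz lyll sdjfw xcr drnrj aei alvb mmyzo
Hunk 4: at line 1 remove [kbsvx,qyfpm,axtfd] add [vaue,mxjp,ftvep] -> 13 lines: jdy qio vaue mxjp ftvep lcz lyll sdjfw xcr drnrj aei alvb mmyzo
Hunk 5: at line 5 remove [lyll,sdjfw] add [laja,quvk,acnsv] -> 14 lines: jdy qio vaue mxjp ftvep lcz laja quvk acnsv xcr drnrj aei alvb mmyzo
Hunk 6: at line 9 remove [drnrj] add [wwyr] -> 14 lines: jdy qio vaue mxjp ftvep lcz laja quvk acnsv xcr wwyr aei alvb mmyzo
Final line 13: alvb

Answer: alvb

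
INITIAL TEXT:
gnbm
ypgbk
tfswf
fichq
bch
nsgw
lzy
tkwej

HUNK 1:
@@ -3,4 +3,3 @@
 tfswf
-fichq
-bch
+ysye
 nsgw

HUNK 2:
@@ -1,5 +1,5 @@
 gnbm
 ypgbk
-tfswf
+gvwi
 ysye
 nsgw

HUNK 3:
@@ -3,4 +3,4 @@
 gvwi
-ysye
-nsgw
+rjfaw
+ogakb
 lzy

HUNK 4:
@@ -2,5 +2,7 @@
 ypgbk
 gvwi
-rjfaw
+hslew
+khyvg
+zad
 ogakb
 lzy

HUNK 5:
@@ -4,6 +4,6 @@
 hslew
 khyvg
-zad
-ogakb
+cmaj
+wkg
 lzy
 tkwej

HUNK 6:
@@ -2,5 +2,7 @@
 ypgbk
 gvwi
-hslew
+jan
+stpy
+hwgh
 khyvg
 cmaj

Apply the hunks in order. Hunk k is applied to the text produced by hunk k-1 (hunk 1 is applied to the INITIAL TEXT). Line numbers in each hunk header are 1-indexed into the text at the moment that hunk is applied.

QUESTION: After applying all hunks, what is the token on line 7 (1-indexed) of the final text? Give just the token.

Answer: khyvg

Derivation:
Hunk 1: at line 3 remove [fichq,bch] add [ysye] -> 7 lines: gnbm ypgbk tfswf ysye nsgw lzy tkwej
Hunk 2: at line 1 remove [tfswf] add [gvwi] -> 7 lines: gnbm ypgbk gvwi ysye nsgw lzy tkwej
Hunk 3: at line 3 remove [ysye,nsgw] add [rjfaw,ogakb] -> 7 lines: gnbm ypgbk gvwi rjfaw ogakb lzy tkwej
Hunk 4: at line 2 remove [rjfaw] add [hslew,khyvg,zad] -> 9 lines: gnbm ypgbk gvwi hslew khyvg zad ogakb lzy tkwej
Hunk 5: at line 4 remove [zad,ogakb] add [cmaj,wkg] -> 9 lines: gnbm ypgbk gvwi hslew khyvg cmaj wkg lzy tkwej
Hunk 6: at line 2 remove [hslew] add [jan,stpy,hwgh] -> 11 lines: gnbm ypgbk gvwi jan stpy hwgh khyvg cmaj wkg lzy tkwej
Final line 7: khyvg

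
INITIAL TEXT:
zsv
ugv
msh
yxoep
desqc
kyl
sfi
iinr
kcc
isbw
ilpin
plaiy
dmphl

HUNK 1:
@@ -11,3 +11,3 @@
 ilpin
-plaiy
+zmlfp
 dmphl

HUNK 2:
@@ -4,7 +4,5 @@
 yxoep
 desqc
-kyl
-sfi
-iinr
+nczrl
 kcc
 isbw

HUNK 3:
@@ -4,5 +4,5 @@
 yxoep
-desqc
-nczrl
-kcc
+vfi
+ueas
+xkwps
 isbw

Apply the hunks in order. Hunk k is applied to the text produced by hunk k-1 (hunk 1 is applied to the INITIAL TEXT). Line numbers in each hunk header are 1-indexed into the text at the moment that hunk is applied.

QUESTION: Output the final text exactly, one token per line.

Answer: zsv
ugv
msh
yxoep
vfi
ueas
xkwps
isbw
ilpin
zmlfp
dmphl

Derivation:
Hunk 1: at line 11 remove [plaiy] add [zmlfp] -> 13 lines: zsv ugv msh yxoep desqc kyl sfi iinr kcc isbw ilpin zmlfp dmphl
Hunk 2: at line 4 remove [kyl,sfi,iinr] add [nczrl] -> 11 lines: zsv ugv msh yxoep desqc nczrl kcc isbw ilpin zmlfp dmphl
Hunk 3: at line 4 remove [desqc,nczrl,kcc] add [vfi,ueas,xkwps] -> 11 lines: zsv ugv msh yxoep vfi ueas xkwps isbw ilpin zmlfp dmphl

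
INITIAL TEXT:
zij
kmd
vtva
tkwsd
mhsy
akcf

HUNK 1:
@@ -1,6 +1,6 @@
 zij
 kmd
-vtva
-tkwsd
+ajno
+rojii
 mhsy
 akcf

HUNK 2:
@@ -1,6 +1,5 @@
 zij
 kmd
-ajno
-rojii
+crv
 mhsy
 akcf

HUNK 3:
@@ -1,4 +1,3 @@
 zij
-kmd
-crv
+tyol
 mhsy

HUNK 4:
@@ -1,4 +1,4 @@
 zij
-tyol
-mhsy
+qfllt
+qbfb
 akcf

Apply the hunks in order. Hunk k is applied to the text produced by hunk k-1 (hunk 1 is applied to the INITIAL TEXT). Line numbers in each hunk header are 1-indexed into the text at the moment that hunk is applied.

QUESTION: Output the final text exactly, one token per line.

Answer: zij
qfllt
qbfb
akcf

Derivation:
Hunk 1: at line 1 remove [vtva,tkwsd] add [ajno,rojii] -> 6 lines: zij kmd ajno rojii mhsy akcf
Hunk 2: at line 1 remove [ajno,rojii] add [crv] -> 5 lines: zij kmd crv mhsy akcf
Hunk 3: at line 1 remove [kmd,crv] add [tyol] -> 4 lines: zij tyol mhsy akcf
Hunk 4: at line 1 remove [tyol,mhsy] add [qfllt,qbfb] -> 4 lines: zij qfllt qbfb akcf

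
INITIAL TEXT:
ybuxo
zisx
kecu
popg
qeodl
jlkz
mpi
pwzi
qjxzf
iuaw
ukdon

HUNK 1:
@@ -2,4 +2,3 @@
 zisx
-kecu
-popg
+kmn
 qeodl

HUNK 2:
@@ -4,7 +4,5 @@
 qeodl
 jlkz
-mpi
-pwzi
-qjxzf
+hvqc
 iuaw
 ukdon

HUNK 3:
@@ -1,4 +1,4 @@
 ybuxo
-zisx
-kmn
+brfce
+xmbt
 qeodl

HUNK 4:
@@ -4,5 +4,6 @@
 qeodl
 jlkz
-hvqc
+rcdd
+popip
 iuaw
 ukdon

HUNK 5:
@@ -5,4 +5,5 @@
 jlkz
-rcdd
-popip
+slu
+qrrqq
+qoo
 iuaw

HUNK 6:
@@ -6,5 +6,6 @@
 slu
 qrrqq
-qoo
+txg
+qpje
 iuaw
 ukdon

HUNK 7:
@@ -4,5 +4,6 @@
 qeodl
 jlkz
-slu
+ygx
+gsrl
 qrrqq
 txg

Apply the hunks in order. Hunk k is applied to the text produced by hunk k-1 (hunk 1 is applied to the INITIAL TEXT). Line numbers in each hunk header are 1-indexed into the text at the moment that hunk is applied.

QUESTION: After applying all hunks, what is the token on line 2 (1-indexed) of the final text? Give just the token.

Hunk 1: at line 2 remove [kecu,popg] add [kmn] -> 10 lines: ybuxo zisx kmn qeodl jlkz mpi pwzi qjxzf iuaw ukdon
Hunk 2: at line 4 remove [mpi,pwzi,qjxzf] add [hvqc] -> 8 lines: ybuxo zisx kmn qeodl jlkz hvqc iuaw ukdon
Hunk 3: at line 1 remove [zisx,kmn] add [brfce,xmbt] -> 8 lines: ybuxo brfce xmbt qeodl jlkz hvqc iuaw ukdon
Hunk 4: at line 4 remove [hvqc] add [rcdd,popip] -> 9 lines: ybuxo brfce xmbt qeodl jlkz rcdd popip iuaw ukdon
Hunk 5: at line 5 remove [rcdd,popip] add [slu,qrrqq,qoo] -> 10 lines: ybuxo brfce xmbt qeodl jlkz slu qrrqq qoo iuaw ukdon
Hunk 6: at line 6 remove [qoo] add [txg,qpje] -> 11 lines: ybuxo brfce xmbt qeodl jlkz slu qrrqq txg qpje iuaw ukdon
Hunk 7: at line 4 remove [slu] add [ygx,gsrl] -> 12 lines: ybuxo brfce xmbt qeodl jlkz ygx gsrl qrrqq txg qpje iuaw ukdon
Final line 2: brfce

Answer: brfce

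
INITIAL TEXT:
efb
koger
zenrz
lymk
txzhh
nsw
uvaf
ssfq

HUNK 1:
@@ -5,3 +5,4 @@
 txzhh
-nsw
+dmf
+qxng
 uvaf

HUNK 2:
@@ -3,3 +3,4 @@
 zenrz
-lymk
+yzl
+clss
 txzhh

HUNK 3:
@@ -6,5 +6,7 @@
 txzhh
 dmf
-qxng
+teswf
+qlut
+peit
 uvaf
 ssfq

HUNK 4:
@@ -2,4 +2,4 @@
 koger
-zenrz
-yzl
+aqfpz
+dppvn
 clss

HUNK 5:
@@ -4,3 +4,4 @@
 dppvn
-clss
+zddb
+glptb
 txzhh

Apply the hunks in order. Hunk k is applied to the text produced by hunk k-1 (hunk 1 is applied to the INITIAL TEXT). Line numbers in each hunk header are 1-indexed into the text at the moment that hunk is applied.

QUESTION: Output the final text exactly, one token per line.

Hunk 1: at line 5 remove [nsw] add [dmf,qxng] -> 9 lines: efb koger zenrz lymk txzhh dmf qxng uvaf ssfq
Hunk 2: at line 3 remove [lymk] add [yzl,clss] -> 10 lines: efb koger zenrz yzl clss txzhh dmf qxng uvaf ssfq
Hunk 3: at line 6 remove [qxng] add [teswf,qlut,peit] -> 12 lines: efb koger zenrz yzl clss txzhh dmf teswf qlut peit uvaf ssfq
Hunk 4: at line 2 remove [zenrz,yzl] add [aqfpz,dppvn] -> 12 lines: efb koger aqfpz dppvn clss txzhh dmf teswf qlut peit uvaf ssfq
Hunk 5: at line 4 remove [clss] add [zddb,glptb] -> 13 lines: efb koger aqfpz dppvn zddb glptb txzhh dmf teswf qlut peit uvaf ssfq

Answer: efb
koger
aqfpz
dppvn
zddb
glptb
txzhh
dmf
teswf
qlut
peit
uvaf
ssfq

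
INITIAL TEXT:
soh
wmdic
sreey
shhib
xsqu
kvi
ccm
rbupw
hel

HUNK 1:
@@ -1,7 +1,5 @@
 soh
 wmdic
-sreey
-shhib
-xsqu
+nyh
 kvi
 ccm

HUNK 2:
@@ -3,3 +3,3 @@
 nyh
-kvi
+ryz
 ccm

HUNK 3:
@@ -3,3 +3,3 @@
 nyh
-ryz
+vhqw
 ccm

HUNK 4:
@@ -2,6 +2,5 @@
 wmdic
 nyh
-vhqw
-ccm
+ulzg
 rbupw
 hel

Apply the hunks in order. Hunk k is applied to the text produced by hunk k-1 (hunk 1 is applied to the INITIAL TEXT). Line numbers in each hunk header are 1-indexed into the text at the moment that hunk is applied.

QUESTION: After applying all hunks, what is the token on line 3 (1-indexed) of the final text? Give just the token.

Answer: nyh

Derivation:
Hunk 1: at line 1 remove [sreey,shhib,xsqu] add [nyh] -> 7 lines: soh wmdic nyh kvi ccm rbupw hel
Hunk 2: at line 3 remove [kvi] add [ryz] -> 7 lines: soh wmdic nyh ryz ccm rbupw hel
Hunk 3: at line 3 remove [ryz] add [vhqw] -> 7 lines: soh wmdic nyh vhqw ccm rbupw hel
Hunk 4: at line 2 remove [vhqw,ccm] add [ulzg] -> 6 lines: soh wmdic nyh ulzg rbupw hel
Final line 3: nyh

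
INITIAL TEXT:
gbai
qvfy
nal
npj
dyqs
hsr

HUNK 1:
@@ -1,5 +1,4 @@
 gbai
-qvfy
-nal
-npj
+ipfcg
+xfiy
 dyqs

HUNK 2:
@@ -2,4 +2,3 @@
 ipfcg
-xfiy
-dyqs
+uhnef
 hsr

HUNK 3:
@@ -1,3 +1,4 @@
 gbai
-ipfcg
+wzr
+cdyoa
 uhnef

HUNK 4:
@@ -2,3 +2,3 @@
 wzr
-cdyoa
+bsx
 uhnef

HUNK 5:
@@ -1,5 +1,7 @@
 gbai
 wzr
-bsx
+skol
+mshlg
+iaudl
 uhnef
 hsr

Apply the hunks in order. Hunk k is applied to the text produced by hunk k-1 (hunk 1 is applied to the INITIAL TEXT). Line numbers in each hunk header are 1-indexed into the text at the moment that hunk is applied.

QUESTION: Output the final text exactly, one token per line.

Hunk 1: at line 1 remove [qvfy,nal,npj] add [ipfcg,xfiy] -> 5 lines: gbai ipfcg xfiy dyqs hsr
Hunk 2: at line 2 remove [xfiy,dyqs] add [uhnef] -> 4 lines: gbai ipfcg uhnef hsr
Hunk 3: at line 1 remove [ipfcg] add [wzr,cdyoa] -> 5 lines: gbai wzr cdyoa uhnef hsr
Hunk 4: at line 2 remove [cdyoa] add [bsx] -> 5 lines: gbai wzr bsx uhnef hsr
Hunk 5: at line 1 remove [bsx] add [skol,mshlg,iaudl] -> 7 lines: gbai wzr skol mshlg iaudl uhnef hsr

Answer: gbai
wzr
skol
mshlg
iaudl
uhnef
hsr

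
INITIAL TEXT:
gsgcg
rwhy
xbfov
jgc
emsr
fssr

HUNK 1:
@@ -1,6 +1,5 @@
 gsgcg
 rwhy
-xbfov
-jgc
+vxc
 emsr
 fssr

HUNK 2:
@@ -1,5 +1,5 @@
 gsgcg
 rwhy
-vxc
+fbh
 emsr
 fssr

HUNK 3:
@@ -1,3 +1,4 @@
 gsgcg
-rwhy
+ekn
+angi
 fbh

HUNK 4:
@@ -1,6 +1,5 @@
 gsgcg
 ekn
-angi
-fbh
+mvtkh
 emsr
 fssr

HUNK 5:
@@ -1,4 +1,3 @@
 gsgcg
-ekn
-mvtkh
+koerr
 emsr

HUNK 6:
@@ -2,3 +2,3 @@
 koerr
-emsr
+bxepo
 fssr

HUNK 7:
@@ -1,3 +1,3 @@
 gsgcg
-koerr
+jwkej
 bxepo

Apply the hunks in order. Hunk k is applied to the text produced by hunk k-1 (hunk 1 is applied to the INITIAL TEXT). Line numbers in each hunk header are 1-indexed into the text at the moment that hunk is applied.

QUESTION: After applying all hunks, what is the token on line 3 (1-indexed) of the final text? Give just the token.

Hunk 1: at line 1 remove [xbfov,jgc] add [vxc] -> 5 lines: gsgcg rwhy vxc emsr fssr
Hunk 2: at line 1 remove [vxc] add [fbh] -> 5 lines: gsgcg rwhy fbh emsr fssr
Hunk 3: at line 1 remove [rwhy] add [ekn,angi] -> 6 lines: gsgcg ekn angi fbh emsr fssr
Hunk 4: at line 1 remove [angi,fbh] add [mvtkh] -> 5 lines: gsgcg ekn mvtkh emsr fssr
Hunk 5: at line 1 remove [ekn,mvtkh] add [koerr] -> 4 lines: gsgcg koerr emsr fssr
Hunk 6: at line 2 remove [emsr] add [bxepo] -> 4 lines: gsgcg koerr bxepo fssr
Hunk 7: at line 1 remove [koerr] add [jwkej] -> 4 lines: gsgcg jwkej bxepo fssr
Final line 3: bxepo

Answer: bxepo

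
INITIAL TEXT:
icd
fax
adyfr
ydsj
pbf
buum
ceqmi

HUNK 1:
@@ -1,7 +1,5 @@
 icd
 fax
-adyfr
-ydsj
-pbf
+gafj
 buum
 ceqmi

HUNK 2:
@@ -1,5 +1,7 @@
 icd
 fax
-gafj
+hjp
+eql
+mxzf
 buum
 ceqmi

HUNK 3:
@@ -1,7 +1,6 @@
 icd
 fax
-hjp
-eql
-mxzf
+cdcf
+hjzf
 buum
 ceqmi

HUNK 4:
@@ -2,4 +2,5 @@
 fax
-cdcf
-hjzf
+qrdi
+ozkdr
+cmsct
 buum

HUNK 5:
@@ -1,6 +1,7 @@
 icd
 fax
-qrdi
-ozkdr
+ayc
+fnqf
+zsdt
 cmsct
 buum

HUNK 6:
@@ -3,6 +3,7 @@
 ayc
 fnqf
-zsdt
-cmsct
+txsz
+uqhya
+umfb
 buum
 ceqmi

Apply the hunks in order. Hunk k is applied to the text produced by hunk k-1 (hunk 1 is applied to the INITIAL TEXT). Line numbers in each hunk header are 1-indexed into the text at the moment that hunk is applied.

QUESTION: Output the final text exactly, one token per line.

Hunk 1: at line 1 remove [adyfr,ydsj,pbf] add [gafj] -> 5 lines: icd fax gafj buum ceqmi
Hunk 2: at line 1 remove [gafj] add [hjp,eql,mxzf] -> 7 lines: icd fax hjp eql mxzf buum ceqmi
Hunk 3: at line 1 remove [hjp,eql,mxzf] add [cdcf,hjzf] -> 6 lines: icd fax cdcf hjzf buum ceqmi
Hunk 4: at line 2 remove [cdcf,hjzf] add [qrdi,ozkdr,cmsct] -> 7 lines: icd fax qrdi ozkdr cmsct buum ceqmi
Hunk 5: at line 1 remove [qrdi,ozkdr] add [ayc,fnqf,zsdt] -> 8 lines: icd fax ayc fnqf zsdt cmsct buum ceqmi
Hunk 6: at line 3 remove [zsdt,cmsct] add [txsz,uqhya,umfb] -> 9 lines: icd fax ayc fnqf txsz uqhya umfb buum ceqmi

Answer: icd
fax
ayc
fnqf
txsz
uqhya
umfb
buum
ceqmi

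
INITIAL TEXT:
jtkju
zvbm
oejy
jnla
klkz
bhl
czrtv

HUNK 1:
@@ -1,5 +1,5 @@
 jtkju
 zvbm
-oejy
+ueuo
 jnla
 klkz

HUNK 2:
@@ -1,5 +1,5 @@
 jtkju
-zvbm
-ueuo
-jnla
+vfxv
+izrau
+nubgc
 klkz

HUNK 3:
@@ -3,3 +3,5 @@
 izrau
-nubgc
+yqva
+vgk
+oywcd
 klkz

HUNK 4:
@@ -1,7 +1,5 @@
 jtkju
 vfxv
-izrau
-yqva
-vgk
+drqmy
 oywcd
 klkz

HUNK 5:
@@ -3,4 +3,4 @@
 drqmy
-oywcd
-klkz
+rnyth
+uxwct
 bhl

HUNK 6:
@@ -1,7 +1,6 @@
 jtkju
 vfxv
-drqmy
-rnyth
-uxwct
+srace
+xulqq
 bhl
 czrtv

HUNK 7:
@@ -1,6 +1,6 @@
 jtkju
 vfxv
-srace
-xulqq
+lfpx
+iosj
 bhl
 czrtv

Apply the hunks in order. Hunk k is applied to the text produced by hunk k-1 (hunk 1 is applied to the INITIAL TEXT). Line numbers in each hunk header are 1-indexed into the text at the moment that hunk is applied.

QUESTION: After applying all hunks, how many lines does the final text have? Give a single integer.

Answer: 6

Derivation:
Hunk 1: at line 1 remove [oejy] add [ueuo] -> 7 lines: jtkju zvbm ueuo jnla klkz bhl czrtv
Hunk 2: at line 1 remove [zvbm,ueuo,jnla] add [vfxv,izrau,nubgc] -> 7 lines: jtkju vfxv izrau nubgc klkz bhl czrtv
Hunk 3: at line 3 remove [nubgc] add [yqva,vgk,oywcd] -> 9 lines: jtkju vfxv izrau yqva vgk oywcd klkz bhl czrtv
Hunk 4: at line 1 remove [izrau,yqva,vgk] add [drqmy] -> 7 lines: jtkju vfxv drqmy oywcd klkz bhl czrtv
Hunk 5: at line 3 remove [oywcd,klkz] add [rnyth,uxwct] -> 7 lines: jtkju vfxv drqmy rnyth uxwct bhl czrtv
Hunk 6: at line 1 remove [drqmy,rnyth,uxwct] add [srace,xulqq] -> 6 lines: jtkju vfxv srace xulqq bhl czrtv
Hunk 7: at line 1 remove [srace,xulqq] add [lfpx,iosj] -> 6 lines: jtkju vfxv lfpx iosj bhl czrtv
Final line count: 6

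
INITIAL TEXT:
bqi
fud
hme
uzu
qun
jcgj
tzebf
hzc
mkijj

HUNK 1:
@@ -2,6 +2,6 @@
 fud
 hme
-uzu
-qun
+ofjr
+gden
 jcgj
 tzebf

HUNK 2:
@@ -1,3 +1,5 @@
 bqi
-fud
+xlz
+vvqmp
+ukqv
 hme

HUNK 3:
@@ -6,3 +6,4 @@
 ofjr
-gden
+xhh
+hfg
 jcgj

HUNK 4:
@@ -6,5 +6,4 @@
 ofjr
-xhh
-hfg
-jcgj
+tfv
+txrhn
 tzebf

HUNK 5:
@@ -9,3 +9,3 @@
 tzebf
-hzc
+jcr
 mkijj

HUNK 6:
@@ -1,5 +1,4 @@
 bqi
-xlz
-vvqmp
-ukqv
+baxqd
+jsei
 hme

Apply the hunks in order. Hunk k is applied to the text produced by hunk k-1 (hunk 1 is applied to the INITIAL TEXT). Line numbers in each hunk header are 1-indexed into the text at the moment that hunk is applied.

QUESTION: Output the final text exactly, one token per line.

Hunk 1: at line 2 remove [uzu,qun] add [ofjr,gden] -> 9 lines: bqi fud hme ofjr gden jcgj tzebf hzc mkijj
Hunk 2: at line 1 remove [fud] add [xlz,vvqmp,ukqv] -> 11 lines: bqi xlz vvqmp ukqv hme ofjr gden jcgj tzebf hzc mkijj
Hunk 3: at line 6 remove [gden] add [xhh,hfg] -> 12 lines: bqi xlz vvqmp ukqv hme ofjr xhh hfg jcgj tzebf hzc mkijj
Hunk 4: at line 6 remove [xhh,hfg,jcgj] add [tfv,txrhn] -> 11 lines: bqi xlz vvqmp ukqv hme ofjr tfv txrhn tzebf hzc mkijj
Hunk 5: at line 9 remove [hzc] add [jcr] -> 11 lines: bqi xlz vvqmp ukqv hme ofjr tfv txrhn tzebf jcr mkijj
Hunk 6: at line 1 remove [xlz,vvqmp,ukqv] add [baxqd,jsei] -> 10 lines: bqi baxqd jsei hme ofjr tfv txrhn tzebf jcr mkijj

Answer: bqi
baxqd
jsei
hme
ofjr
tfv
txrhn
tzebf
jcr
mkijj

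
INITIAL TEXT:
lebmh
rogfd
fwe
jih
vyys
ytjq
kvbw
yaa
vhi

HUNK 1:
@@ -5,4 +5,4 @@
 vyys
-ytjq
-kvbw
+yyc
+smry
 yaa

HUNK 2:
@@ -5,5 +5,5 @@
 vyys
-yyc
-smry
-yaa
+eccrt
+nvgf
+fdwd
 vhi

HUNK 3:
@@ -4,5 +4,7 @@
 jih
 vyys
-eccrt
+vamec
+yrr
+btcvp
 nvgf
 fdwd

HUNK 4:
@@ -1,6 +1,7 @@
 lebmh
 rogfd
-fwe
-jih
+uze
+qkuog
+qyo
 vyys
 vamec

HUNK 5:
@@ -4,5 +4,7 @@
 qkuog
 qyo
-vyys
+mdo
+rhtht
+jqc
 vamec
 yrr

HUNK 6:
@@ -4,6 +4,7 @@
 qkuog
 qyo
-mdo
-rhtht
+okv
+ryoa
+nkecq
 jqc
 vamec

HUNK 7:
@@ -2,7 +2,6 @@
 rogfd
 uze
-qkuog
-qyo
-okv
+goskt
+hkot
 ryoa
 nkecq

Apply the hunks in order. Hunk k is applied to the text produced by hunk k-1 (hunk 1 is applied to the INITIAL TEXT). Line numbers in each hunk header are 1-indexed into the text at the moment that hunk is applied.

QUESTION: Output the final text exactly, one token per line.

Answer: lebmh
rogfd
uze
goskt
hkot
ryoa
nkecq
jqc
vamec
yrr
btcvp
nvgf
fdwd
vhi

Derivation:
Hunk 1: at line 5 remove [ytjq,kvbw] add [yyc,smry] -> 9 lines: lebmh rogfd fwe jih vyys yyc smry yaa vhi
Hunk 2: at line 5 remove [yyc,smry,yaa] add [eccrt,nvgf,fdwd] -> 9 lines: lebmh rogfd fwe jih vyys eccrt nvgf fdwd vhi
Hunk 3: at line 4 remove [eccrt] add [vamec,yrr,btcvp] -> 11 lines: lebmh rogfd fwe jih vyys vamec yrr btcvp nvgf fdwd vhi
Hunk 4: at line 1 remove [fwe,jih] add [uze,qkuog,qyo] -> 12 lines: lebmh rogfd uze qkuog qyo vyys vamec yrr btcvp nvgf fdwd vhi
Hunk 5: at line 4 remove [vyys] add [mdo,rhtht,jqc] -> 14 lines: lebmh rogfd uze qkuog qyo mdo rhtht jqc vamec yrr btcvp nvgf fdwd vhi
Hunk 6: at line 4 remove [mdo,rhtht] add [okv,ryoa,nkecq] -> 15 lines: lebmh rogfd uze qkuog qyo okv ryoa nkecq jqc vamec yrr btcvp nvgf fdwd vhi
Hunk 7: at line 2 remove [qkuog,qyo,okv] add [goskt,hkot] -> 14 lines: lebmh rogfd uze goskt hkot ryoa nkecq jqc vamec yrr btcvp nvgf fdwd vhi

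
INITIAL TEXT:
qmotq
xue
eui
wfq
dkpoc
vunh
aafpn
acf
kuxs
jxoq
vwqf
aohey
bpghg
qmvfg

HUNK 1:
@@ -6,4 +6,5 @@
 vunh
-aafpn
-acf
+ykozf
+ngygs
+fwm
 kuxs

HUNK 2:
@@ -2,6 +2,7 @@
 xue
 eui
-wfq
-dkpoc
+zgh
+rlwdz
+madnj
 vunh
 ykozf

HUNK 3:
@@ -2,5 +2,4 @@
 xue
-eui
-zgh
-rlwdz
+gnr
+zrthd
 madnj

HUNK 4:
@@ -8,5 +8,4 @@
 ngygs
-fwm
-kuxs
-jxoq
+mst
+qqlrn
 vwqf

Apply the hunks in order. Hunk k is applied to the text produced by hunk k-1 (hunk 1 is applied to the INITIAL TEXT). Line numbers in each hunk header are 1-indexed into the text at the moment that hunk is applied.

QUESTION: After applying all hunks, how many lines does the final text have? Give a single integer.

Hunk 1: at line 6 remove [aafpn,acf] add [ykozf,ngygs,fwm] -> 15 lines: qmotq xue eui wfq dkpoc vunh ykozf ngygs fwm kuxs jxoq vwqf aohey bpghg qmvfg
Hunk 2: at line 2 remove [wfq,dkpoc] add [zgh,rlwdz,madnj] -> 16 lines: qmotq xue eui zgh rlwdz madnj vunh ykozf ngygs fwm kuxs jxoq vwqf aohey bpghg qmvfg
Hunk 3: at line 2 remove [eui,zgh,rlwdz] add [gnr,zrthd] -> 15 lines: qmotq xue gnr zrthd madnj vunh ykozf ngygs fwm kuxs jxoq vwqf aohey bpghg qmvfg
Hunk 4: at line 8 remove [fwm,kuxs,jxoq] add [mst,qqlrn] -> 14 lines: qmotq xue gnr zrthd madnj vunh ykozf ngygs mst qqlrn vwqf aohey bpghg qmvfg
Final line count: 14

Answer: 14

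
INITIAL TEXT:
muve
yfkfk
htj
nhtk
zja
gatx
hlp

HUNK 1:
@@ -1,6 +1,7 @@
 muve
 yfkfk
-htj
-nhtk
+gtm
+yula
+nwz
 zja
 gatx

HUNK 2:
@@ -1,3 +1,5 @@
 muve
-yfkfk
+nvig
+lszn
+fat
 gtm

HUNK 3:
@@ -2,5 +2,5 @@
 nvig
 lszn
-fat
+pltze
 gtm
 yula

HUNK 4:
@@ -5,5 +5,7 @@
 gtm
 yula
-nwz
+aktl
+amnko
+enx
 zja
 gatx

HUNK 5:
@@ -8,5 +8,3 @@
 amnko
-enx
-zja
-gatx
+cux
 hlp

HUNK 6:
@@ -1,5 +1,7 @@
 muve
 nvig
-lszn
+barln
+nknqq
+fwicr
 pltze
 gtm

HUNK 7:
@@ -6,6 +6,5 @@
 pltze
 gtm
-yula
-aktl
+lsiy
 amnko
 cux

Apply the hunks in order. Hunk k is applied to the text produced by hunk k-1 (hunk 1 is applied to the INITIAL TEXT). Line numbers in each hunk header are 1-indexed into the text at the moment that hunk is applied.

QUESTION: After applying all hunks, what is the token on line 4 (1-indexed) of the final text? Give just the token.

Hunk 1: at line 1 remove [htj,nhtk] add [gtm,yula,nwz] -> 8 lines: muve yfkfk gtm yula nwz zja gatx hlp
Hunk 2: at line 1 remove [yfkfk] add [nvig,lszn,fat] -> 10 lines: muve nvig lszn fat gtm yula nwz zja gatx hlp
Hunk 3: at line 2 remove [fat] add [pltze] -> 10 lines: muve nvig lszn pltze gtm yula nwz zja gatx hlp
Hunk 4: at line 5 remove [nwz] add [aktl,amnko,enx] -> 12 lines: muve nvig lszn pltze gtm yula aktl amnko enx zja gatx hlp
Hunk 5: at line 8 remove [enx,zja,gatx] add [cux] -> 10 lines: muve nvig lszn pltze gtm yula aktl amnko cux hlp
Hunk 6: at line 1 remove [lszn] add [barln,nknqq,fwicr] -> 12 lines: muve nvig barln nknqq fwicr pltze gtm yula aktl amnko cux hlp
Hunk 7: at line 6 remove [yula,aktl] add [lsiy] -> 11 lines: muve nvig barln nknqq fwicr pltze gtm lsiy amnko cux hlp
Final line 4: nknqq

Answer: nknqq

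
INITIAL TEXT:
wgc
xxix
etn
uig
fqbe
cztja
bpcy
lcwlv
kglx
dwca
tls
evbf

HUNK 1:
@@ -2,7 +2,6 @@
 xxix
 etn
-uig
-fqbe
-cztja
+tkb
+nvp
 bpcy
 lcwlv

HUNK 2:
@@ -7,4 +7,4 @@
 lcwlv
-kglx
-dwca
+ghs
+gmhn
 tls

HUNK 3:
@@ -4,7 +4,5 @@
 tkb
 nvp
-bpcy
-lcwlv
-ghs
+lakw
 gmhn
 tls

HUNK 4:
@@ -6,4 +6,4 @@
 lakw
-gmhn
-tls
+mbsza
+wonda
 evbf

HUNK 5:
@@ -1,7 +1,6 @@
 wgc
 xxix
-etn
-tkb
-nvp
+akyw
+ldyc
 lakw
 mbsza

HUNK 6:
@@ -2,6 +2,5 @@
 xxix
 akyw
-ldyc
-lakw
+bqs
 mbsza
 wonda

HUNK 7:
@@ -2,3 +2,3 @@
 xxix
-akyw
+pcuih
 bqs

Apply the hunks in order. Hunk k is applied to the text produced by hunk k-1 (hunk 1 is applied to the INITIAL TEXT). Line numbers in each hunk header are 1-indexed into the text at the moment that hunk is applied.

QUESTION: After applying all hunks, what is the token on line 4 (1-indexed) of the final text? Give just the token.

Answer: bqs

Derivation:
Hunk 1: at line 2 remove [uig,fqbe,cztja] add [tkb,nvp] -> 11 lines: wgc xxix etn tkb nvp bpcy lcwlv kglx dwca tls evbf
Hunk 2: at line 7 remove [kglx,dwca] add [ghs,gmhn] -> 11 lines: wgc xxix etn tkb nvp bpcy lcwlv ghs gmhn tls evbf
Hunk 3: at line 4 remove [bpcy,lcwlv,ghs] add [lakw] -> 9 lines: wgc xxix etn tkb nvp lakw gmhn tls evbf
Hunk 4: at line 6 remove [gmhn,tls] add [mbsza,wonda] -> 9 lines: wgc xxix etn tkb nvp lakw mbsza wonda evbf
Hunk 5: at line 1 remove [etn,tkb,nvp] add [akyw,ldyc] -> 8 lines: wgc xxix akyw ldyc lakw mbsza wonda evbf
Hunk 6: at line 2 remove [ldyc,lakw] add [bqs] -> 7 lines: wgc xxix akyw bqs mbsza wonda evbf
Hunk 7: at line 2 remove [akyw] add [pcuih] -> 7 lines: wgc xxix pcuih bqs mbsza wonda evbf
Final line 4: bqs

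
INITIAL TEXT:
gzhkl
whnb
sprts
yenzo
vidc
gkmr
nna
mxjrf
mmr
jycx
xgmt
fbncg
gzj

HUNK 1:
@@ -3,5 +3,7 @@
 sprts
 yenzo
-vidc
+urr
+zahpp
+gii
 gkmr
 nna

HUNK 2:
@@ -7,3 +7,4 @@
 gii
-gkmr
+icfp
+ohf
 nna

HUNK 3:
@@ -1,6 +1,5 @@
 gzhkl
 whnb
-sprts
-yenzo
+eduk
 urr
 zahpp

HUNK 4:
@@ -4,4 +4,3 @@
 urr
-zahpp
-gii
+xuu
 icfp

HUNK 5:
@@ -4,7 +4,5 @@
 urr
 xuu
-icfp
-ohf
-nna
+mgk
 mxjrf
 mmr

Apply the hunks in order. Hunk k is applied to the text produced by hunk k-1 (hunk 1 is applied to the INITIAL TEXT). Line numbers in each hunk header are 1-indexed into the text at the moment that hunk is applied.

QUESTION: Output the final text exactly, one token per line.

Hunk 1: at line 3 remove [vidc] add [urr,zahpp,gii] -> 15 lines: gzhkl whnb sprts yenzo urr zahpp gii gkmr nna mxjrf mmr jycx xgmt fbncg gzj
Hunk 2: at line 7 remove [gkmr] add [icfp,ohf] -> 16 lines: gzhkl whnb sprts yenzo urr zahpp gii icfp ohf nna mxjrf mmr jycx xgmt fbncg gzj
Hunk 3: at line 1 remove [sprts,yenzo] add [eduk] -> 15 lines: gzhkl whnb eduk urr zahpp gii icfp ohf nna mxjrf mmr jycx xgmt fbncg gzj
Hunk 4: at line 4 remove [zahpp,gii] add [xuu] -> 14 lines: gzhkl whnb eduk urr xuu icfp ohf nna mxjrf mmr jycx xgmt fbncg gzj
Hunk 5: at line 4 remove [icfp,ohf,nna] add [mgk] -> 12 lines: gzhkl whnb eduk urr xuu mgk mxjrf mmr jycx xgmt fbncg gzj

Answer: gzhkl
whnb
eduk
urr
xuu
mgk
mxjrf
mmr
jycx
xgmt
fbncg
gzj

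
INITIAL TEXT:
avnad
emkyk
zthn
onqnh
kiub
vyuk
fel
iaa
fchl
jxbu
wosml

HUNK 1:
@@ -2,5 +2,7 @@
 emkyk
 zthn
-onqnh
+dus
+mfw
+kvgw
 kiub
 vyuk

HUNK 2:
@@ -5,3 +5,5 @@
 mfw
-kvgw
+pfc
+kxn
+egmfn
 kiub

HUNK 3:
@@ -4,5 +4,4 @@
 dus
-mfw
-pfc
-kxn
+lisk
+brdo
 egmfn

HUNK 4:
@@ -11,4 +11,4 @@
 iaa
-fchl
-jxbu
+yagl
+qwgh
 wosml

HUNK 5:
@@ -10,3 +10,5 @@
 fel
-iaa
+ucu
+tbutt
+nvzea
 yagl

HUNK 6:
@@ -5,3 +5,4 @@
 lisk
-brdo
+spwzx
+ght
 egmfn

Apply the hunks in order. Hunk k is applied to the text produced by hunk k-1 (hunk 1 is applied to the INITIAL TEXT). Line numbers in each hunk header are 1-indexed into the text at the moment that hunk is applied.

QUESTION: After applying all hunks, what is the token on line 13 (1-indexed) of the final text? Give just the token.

Hunk 1: at line 2 remove [onqnh] add [dus,mfw,kvgw] -> 13 lines: avnad emkyk zthn dus mfw kvgw kiub vyuk fel iaa fchl jxbu wosml
Hunk 2: at line 5 remove [kvgw] add [pfc,kxn,egmfn] -> 15 lines: avnad emkyk zthn dus mfw pfc kxn egmfn kiub vyuk fel iaa fchl jxbu wosml
Hunk 3: at line 4 remove [mfw,pfc,kxn] add [lisk,brdo] -> 14 lines: avnad emkyk zthn dus lisk brdo egmfn kiub vyuk fel iaa fchl jxbu wosml
Hunk 4: at line 11 remove [fchl,jxbu] add [yagl,qwgh] -> 14 lines: avnad emkyk zthn dus lisk brdo egmfn kiub vyuk fel iaa yagl qwgh wosml
Hunk 5: at line 10 remove [iaa] add [ucu,tbutt,nvzea] -> 16 lines: avnad emkyk zthn dus lisk brdo egmfn kiub vyuk fel ucu tbutt nvzea yagl qwgh wosml
Hunk 6: at line 5 remove [brdo] add [spwzx,ght] -> 17 lines: avnad emkyk zthn dus lisk spwzx ght egmfn kiub vyuk fel ucu tbutt nvzea yagl qwgh wosml
Final line 13: tbutt

Answer: tbutt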